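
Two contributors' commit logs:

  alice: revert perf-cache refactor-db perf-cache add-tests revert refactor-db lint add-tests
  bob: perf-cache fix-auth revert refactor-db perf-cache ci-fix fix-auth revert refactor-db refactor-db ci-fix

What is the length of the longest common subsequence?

5

Taking revert (alice #1, bob #3), refactor-db (alice #3, bob #4), perf-cache (alice #4, bob #5), revert (alice #6, bob #8), refactor-db (alice #7, bob #10) gives a common subsequence of length 5. Since dp[9][11] = 5, nothing longer is possible.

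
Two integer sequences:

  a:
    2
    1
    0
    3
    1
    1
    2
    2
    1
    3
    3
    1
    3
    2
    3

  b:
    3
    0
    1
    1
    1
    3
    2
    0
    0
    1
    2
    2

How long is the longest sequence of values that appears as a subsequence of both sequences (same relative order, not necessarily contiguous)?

Pick 0 [3,2] → 1 [5,3] → 1 [6,4] → 1 [9,5] → 3 [10,6] → 1 [12,10] → 2 [14,12]; all 7 values appear in both, in order. Since dp[15][12] = 7, nothing longer is possible.

7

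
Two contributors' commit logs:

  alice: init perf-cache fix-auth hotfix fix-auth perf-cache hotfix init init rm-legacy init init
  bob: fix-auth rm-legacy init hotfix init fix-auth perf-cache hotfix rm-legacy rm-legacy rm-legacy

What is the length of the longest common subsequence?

6

Match init (alice #1, bob #3) → hotfix (alice #4, bob #4) → fix-auth (alice #5, bob #6) → perf-cache (alice #6, bob #7) → hotfix (alice #7, bob #8) → rm-legacy (alice #10, bob #11) — 6 commits in the same relative order in both. The LCS DP gives dp[12][11] = 6, so this is optimal.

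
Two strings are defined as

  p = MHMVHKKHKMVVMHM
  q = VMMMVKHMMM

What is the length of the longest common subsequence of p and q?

8

Let dp[i][j] be the LCS length of the first i characters of p and the first j characters of q. dp[i][j] = dp[i-1][j-1]+1 when the i-th and j-th characters match, else max(dp[i-1][j], dp[i][j-1]).
    ·  V  M  M  M  V  K  H  M  M  M
 ·  0  0  0  0  0  0  0  0  0  0  0
 M  0  0  1  1  1  1  1  1  1  1  1
 H  0  0  1  1  1  1  1  2  2  2  2
 M  0  0  1  2  2  2  2  2  3  3  3
 V  0  1  1  2  2  3  3  3  3  3  3
 H  0  1  1  2  2  3  3  4  4  4  4
 K  0  1  1  2  2  3  4  4  4  4  4
 K  0  1  1  2  2  3  4  4  4  4  4
 H  0  1  1  2  2  3  4  5  5  5  5
 K  0  1  1  2  2  3  4  5  5  5  5
 M  0  1  2  2  3  3  4  5  6  6  6
 V  0  1  2  2  3  4  4  5  6  6  6
 V  0  1  2  2  3  4  4  5  6  6  6
 M  0  1  2  3  3  4  4  5  6  7  7
 H  0  1  2  3  3  4  4  5  6  7  7
 M  0  1  2  3  4  4  4  5  6  7  8
dp[15][10] = 8. One LCS (by backtracking along matches): MMVKHMMM.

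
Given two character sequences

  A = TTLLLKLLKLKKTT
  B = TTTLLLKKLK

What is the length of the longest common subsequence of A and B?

One common subsequence of length 9: T (A #1, B #2), then T (A #2, B #3), then L (A #3, B #4), then L (A #4, B #5), then L (A #5, B #6), then K (A #6, B #7), then K (A #9, B #8), then L (A #10, B #9), then K (A #12, B #10), and the DP table's final entry dp[14][10] is also 9, so no common subsequence is longer.

9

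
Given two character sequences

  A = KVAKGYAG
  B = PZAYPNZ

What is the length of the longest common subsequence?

Let dp[i][j] be the LCS length of the first i characters of A and the first j characters of B. dp[i][j] = dp[i-1][j-1]+1 when the i-th and j-th characters match, else max(dp[i-1][j], dp[i][j-1]).
    ·  P  Z  A  Y  P  N  Z
 ·  0  0  0  0  0  0  0  0
 K  0  0  0  0  0  0  0  0
 V  0  0  0  0  0  0  0  0
 A  0  0  0  1  1  1  1  1
 K  0  0  0  1  1  1  1  1
 G  0  0  0  1  1  1  1  1
 Y  0  0  0  1  2  2  2  2
 A  0  0  0  1  2  2  2  2
 G  0  0  0  1  2  2  2  2
dp[8][7] = 2. One LCS (by backtracking along matches): AY.

2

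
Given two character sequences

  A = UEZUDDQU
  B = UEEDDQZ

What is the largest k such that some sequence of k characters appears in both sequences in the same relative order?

5

Let dp[i][j] be the LCS length of the first i characters of A and the first j characters of B. dp[i][j] = dp[i-1][j-1]+1 when the i-th and j-th characters match, else max(dp[i-1][j], dp[i][j-1]).
    ·  U  E  E  D  D  Q  Z
 ·  0  0  0  0  0  0  0  0
 U  0  1  1  1  1  1  1  1
 E  0  1  2  2  2  2  2  2
 Z  0  1  2  2  2  2  2  3
 U  0  1  2  2  2  2  2  3
 D  0  1  2  2  3  3  3  3
 D  0  1  2  2  3  4  4  4
 Q  0  1  2  2  3  4  5  5
 U  0  1  2  2  3  4  5  5
dp[8][7] = 5. One LCS (by backtracking along matches): UEDDQ.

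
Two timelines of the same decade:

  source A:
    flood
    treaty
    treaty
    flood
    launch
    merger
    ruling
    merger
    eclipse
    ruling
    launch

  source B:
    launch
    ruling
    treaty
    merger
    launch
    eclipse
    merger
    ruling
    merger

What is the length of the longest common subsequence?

One common subsequence of length 5: treaty [2,3], launch [5,5], merger [6,7], ruling [7,8], merger [8,9], and the DP table's final entry dp[11][9] is also 5, so no common subsequence is longer.

5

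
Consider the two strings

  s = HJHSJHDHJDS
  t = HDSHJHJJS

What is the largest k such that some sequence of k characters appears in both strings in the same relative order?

6

Let dp[i][j] be the LCS length of the first i characters of s and the first j characters of t. dp[i][j] = dp[i-1][j-1]+1 when the i-th and j-th characters match, else max(dp[i-1][j], dp[i][j-1]).
    ·  H  D  S  H  J  H  J  J  S
 ·  0  0  0  0  0  0  0  0  0  0
 H  0  1  1  1  1  1  1  1  1  1
 J  0  1  1  1  1  2  2  2  2  2
 H  0  1  1  1  2  2  3  3  3  3
 S  0  1  1  2  2  2  3  3  3  4
 J  0  1  1  2  2  3  3  4  4  4
 H  0  1  1  2  3  3  4  4  4  4
 D  0  1  2  2  3  3  4  4  4  4
 H  0  1  2  2  3  3  4  4  4  4
 J  0  1  2  2  3  4  4  5  5  5
 D  0  1  2  2  3  4  4  5  5  5
 S  0  1  2  3  3  4  4  5  5  6
dp[11][9] = 6. One LCS (by backtracking along matches): HJHJJS.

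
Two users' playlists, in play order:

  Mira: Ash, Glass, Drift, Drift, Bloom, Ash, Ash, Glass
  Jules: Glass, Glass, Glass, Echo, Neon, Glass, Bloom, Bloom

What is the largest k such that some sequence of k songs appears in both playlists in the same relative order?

One common subsequence of length 2: Glass (Mira #2, Jules #6); then Bloom (Mira #5, Jules #8). The LCS DP gives dp[8][8] = 2, so this is optimal.

2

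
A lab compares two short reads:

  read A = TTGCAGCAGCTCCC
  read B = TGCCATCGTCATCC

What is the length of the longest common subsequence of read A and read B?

Match T [2,1]; then G [3,2]; then C [4,4]; then A [5,5]; then G [6,8]; then C [7,10]; then A [8,11]; then T [11,12]; then C [13,13]; then C [14,14] — 10 bases in the same relative order in both. The LCS DP gives dp[14][14] = 10, so this is optimal.

10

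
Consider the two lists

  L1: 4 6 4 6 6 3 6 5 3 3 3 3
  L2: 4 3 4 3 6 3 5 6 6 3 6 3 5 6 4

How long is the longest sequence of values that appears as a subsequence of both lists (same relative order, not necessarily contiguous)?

Taking 4 [1,3] → 6 [2,5] → 6 [4,8] → 6 [5,9] → 3 [6,10] → 6 [7,11] → 5 [8,13] gives a common subsequence of length 7, and the DP table's final entry dp[12][15] is also 7, so no common subsequence is longer.

7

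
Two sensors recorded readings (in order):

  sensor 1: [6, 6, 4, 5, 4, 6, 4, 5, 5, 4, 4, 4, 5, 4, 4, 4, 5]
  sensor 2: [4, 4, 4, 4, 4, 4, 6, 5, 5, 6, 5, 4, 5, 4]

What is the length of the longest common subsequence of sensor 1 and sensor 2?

9

Pick 4 (sensor 1 #3, sensor 2 #1); then 4 (sensor 1 #5, sensor 2 #2); then 4 (sensor 1 #7, sensor 2 #3); then 4 (sensor 1 #10, sensor 2 #4); then 4 (sensor 1 #11, sensor 2 #5); then 4 (sensor 1 #12, sensor 2 #6); then 5 (sensor 1 #13, sensor 2 #11); then 4 (sensor 1 #14, sensor 2 #12); then 4 (sensor 1 #16, sensor 2 #14); all 9 values appear in both, in order. The LCS DP gives dp[17][14] = 9, so this is optimal.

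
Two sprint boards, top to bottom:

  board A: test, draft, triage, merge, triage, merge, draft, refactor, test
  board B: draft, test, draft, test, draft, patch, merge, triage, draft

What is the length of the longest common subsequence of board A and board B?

5

Taking test at board A[1]=board B[4]; then draft at board A[2]=board B[5]; then merge at board A[4]=board B[7]; then triage at board A[5]=board B[8]; then draft at board A[7]=board B[9] gives a common subsequence of length 5, and the DP table's final entry dp[9][9] is also 5, so no common subsequence is longer.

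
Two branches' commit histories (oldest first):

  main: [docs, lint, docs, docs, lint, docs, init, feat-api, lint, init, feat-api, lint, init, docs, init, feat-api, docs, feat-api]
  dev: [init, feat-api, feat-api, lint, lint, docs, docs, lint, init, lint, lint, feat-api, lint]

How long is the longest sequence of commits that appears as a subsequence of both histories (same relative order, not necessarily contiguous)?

8

Taking lint [2,5], docs [3,6], docs [4,7], lint [5,8], init [7,9], lint [9,11], feat-api [11,12], lint [12,13] gives a common subsequence of length 8. dp[18][13] = 8 confirms this is the maximum.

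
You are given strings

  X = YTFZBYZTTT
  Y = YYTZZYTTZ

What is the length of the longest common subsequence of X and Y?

6

One common subsequence of length 6: Y [1,2]; then T [2,3]; then Z [4,5]; then Y [6,6]; then T [8,7]; then T [9,8]. The LCS DP gives dp[10][9] = 6, so this is optimal.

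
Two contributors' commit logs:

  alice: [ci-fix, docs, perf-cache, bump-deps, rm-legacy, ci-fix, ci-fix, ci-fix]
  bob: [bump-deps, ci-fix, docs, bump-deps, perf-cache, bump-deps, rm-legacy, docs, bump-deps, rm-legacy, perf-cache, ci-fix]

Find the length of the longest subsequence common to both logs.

6

One common subsequence of length 6: ci-fix [1,2] → docs [2,3] → perf-cache [3,5] → bump-deps [4,9] → rm-legacy [5,10] → ci-fix [8,12]. The LCS DP gives dp[8][12] = 6, so this is optimal.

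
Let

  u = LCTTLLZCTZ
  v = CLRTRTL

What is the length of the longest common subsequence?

Let dp[i][j] be the LCS length of the first i characters of u and the first j characters of v. dp[i][j] = dp[i-1][j-1]+1 when the i-th and j-th characters match, else max(dp[i-1][j], dp[i][j-1]).
    ·  C  L  R  T  R  T  L
 ·  0  0  0  0  0  0  0  0
 L  0  0  1  1  1  1  1  1
 C  0  1  1  1  1  1  1  1
 T  0  1  1  1  2  2  2  2
 T  0  1  1  1  2  2  3  3
 L  0  1  2  2  2  2  3  4
 L  0  1  2  2  2  2  3  4
 Z  0  1  2  2  2  2  3  4
 C  0  1  2  2  2  2  3  4
 T  0  1  2  2  3  3  3  4
 Z  0  1  2  2  3  3  3  4
dp[10][7] = 4. One LCS (by backtracking along matches): LTTL.

4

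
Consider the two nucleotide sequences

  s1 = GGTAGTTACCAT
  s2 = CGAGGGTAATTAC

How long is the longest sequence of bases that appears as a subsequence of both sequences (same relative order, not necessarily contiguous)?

Match G [1,5], G [2,6], T [3,7], A [4,9], T [6,10], T [7,11], A [8,12], C [10,13] — 8 bases in the same relative order in both. Since dp[12][13] = 8, nothing longer is possible.

8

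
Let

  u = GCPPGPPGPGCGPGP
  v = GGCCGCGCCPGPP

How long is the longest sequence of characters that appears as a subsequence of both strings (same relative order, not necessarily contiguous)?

8

Pick G at u[1]=v[2], C at u[2]=v[4], G at u[5]=v[5], G at u[8]=v[7], P at u[9]=v[10], G at u[12]=v[11], P at u[13]=v[12], P at u[15]=v[13]; all 8 characters appear in both, in order. Since dp[15][13] = 8, nothing longer is possible.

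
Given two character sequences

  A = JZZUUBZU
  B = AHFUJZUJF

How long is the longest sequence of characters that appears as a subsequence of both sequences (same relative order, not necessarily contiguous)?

3

Match J [1,5], then Z [3,6], then U [4,7] — 3 characters in the same relative order in both, and the DP table's final entry dp[8][9] is also 3, so no common subsequence is longer.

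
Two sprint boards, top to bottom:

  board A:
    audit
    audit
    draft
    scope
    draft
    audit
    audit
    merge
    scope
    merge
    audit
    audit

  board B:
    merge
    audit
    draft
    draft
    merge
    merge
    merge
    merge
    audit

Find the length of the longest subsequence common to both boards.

6

Pick audit [2,2], then draft [3,3], then draft [5,4], then merge [8,7], then merge [10,8], then audit [12,9]; all 6 tasks appear in both, in order. Since dp[12][9] = 6, nothing longer is possible.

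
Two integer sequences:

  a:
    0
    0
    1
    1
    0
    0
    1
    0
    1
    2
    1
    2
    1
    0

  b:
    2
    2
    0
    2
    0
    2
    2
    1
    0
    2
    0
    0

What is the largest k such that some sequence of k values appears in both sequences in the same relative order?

6

Taking 0 [1,3] → 0 [2,5] → 1 [4,8] → 0 [5,9] → 0 [8,11] → 0 [14,12] gives a common subsequence of length 6. The LCS DP gives dp[14][12] = 6, so this is optimal.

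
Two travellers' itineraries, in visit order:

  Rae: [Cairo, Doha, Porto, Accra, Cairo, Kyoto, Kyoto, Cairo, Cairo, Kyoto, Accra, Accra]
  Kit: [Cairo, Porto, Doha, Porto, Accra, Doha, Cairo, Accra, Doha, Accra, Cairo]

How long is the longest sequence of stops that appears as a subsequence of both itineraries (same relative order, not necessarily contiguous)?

Taking Cairo at Rae[1]=Kit[1], Doha at Rae[2]=Kit[3], Porto at Rae[3]=Kit[4], Accra at Rae[4]=Kit[5], Cairo at Rae[9]=Kit[7], Accra at Rae[11]=Kit[8], Accra at Rae[12]=Kit[10] gives a common subsequence of length 7, and the DP table's final entry dp[12][11] is also 7, so no common subsequence is longer.

7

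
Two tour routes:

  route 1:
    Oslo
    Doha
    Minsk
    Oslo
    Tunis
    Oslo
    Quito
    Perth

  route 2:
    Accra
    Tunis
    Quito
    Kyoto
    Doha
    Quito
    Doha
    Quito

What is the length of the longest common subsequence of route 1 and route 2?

Pick Doha (route 1 #2, route 2 #7), Quito (route 1 #7, route 2 #8); all 2 stops appear in both, in order, and the DP table's final entry dp[8][8] is also 2, so no common subsequence is longer.

2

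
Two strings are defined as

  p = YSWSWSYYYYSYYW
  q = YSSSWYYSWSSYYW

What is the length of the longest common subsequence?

Pick Y [1,1], then S [2,4], then W [3,5], then S [4,8], then W [5,9], then S [6,10], then S [11,11], then Y [12,12], then Y [13,13], then W [14,14]; all 10 characters appear in both, in order. The LCS DP gives dp[14][14] = 10, so this is optimal.

10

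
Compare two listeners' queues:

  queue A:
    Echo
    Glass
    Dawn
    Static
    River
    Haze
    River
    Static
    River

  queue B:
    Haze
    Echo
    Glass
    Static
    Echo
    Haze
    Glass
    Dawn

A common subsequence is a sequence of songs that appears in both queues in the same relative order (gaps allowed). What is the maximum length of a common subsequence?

Match Echo [1,2]; then Glass [2,3]; then Static [4,4]; then Haze [6,6] — 4 songs in the same relative order in both. dp[9][8] = 4 confirms this is the maximum.

4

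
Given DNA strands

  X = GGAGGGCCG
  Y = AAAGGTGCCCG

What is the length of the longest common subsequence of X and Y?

Pick A at X[3]=Y[3]; then G at X[4]=Y[4]; then G at X[5]=Y[5]; then G at X[6]=Y[7]; then C at X[7]=Y[9]; then C at X[8]=Y[10]; then G at X[9]=Y[11]; all 7 bases appear in both, in order. dp[9][11] = 7 confirms this is the maximum.

7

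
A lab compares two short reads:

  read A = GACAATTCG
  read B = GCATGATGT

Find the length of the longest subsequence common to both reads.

6

One common subsequence of length 6: G [1,1] → C [3,2] → A [4,3] → A [5,6] → T [6,7] → T [7,9]. Since dp[9][9] = 6, nothing longer is possible.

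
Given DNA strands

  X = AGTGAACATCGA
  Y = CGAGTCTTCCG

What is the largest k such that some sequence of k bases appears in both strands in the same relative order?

Let dp[i][j] be the LCS length of the first i bases of X and the first j bases of Y. dp[i][j] = dp[i-1][j-1]+1 when the i-th and j-th bases match, else max(dp[i-1][j], dp[i][j-1]).
    ·  C  G  A  G  T  C  T  T  C  C  G
 ·  0  0  0  0  0  0  0  0  0  0  0  0
 A  0  0  0  1  1  1  1  1  1  1  1  1
 G  0  0  1  1  2  2  2  2  2  2  2  2
 T  0  0  1  1  2  3  3  3  3  3  3  3
 G  0  0  1  1  2  3  3  3  3  3  3  4
 A  0  0  1  2  2  3  3  3  3  3  3  4
 A  0  0  1  2  2  3  3  3  3  3  3  4
 C  0  1  1  2  2  3  4  4  4  4  4  4
 A  0  1  1  2  2  3  4  4  4  4  4  4
 T  0  1  1  2  2  3  4  5  5  5  5  5
 C  0  1  1  2  2  3  4  5  5  6  6  6
 G  0  1  2  2  3  3  4  5  5  6  6  7
 A  0  1  2  3  3  3  4  5  5  6  6  7
dp[12][11] = 7. One LCS (by backtracking along matches): AGTCTCG.

7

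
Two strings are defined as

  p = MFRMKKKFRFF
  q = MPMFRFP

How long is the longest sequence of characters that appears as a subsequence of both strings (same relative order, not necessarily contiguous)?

5

One common subsequence of length 5: M at p[1]=q[1]; then M at p[4]=q[3]; then F at p[8]=q[4]; then R at p[9]=q[5]; then F at p[10]=q[6]. dp[11][7] = 5 confirms this is the maximum.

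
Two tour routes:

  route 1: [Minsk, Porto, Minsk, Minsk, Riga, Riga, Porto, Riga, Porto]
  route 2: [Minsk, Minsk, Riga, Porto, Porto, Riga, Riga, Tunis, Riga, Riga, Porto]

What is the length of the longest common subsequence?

One common subsequence of length 6: Minsk at route 1[1]=route 2[2], Porto at route 1[2]=route 2[5], Riga at route 1[5]=route 2[7], Riga at route 1[6]=route 2[9], Riga at route 1[8]=route 2[10], Porto at route 1[9]=route 2[11]. dp[9][11] = 6 confirms this is the maximum.

6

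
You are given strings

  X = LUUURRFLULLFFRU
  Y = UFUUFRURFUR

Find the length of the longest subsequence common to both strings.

One common subsequence of length 8: U at X[2]=Y[1] → U at X[3]=Y[3] → U at X[4]=Y[4] → R at X[5]=Y[6] → R at X[6]=Y[8] → F at X[7]=Y[9] → U at X[9]=Y[10] → R at X[14]=Y[11]. dp[15][11] = 8 confirms this is the maximum.

8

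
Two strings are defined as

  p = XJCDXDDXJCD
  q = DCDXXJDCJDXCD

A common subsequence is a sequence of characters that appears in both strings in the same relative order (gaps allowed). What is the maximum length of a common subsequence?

8

One common subsequence of length 8: C (p #3, q #2); then D (p #4, q #3); then X (p #5, q #5); then D (p #6, q #7); then D (p #7, q #10); then X (p #8, q #11); then C (p #10, q #12); then D (p #11, q #13), and the DP table's final entry dp[11][13] is also 8, so no common subsequence is longer.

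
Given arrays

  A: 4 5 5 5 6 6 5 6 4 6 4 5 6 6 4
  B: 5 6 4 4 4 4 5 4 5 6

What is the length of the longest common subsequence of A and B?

One common subsequence of length 6: 5 (A #4, B #1), 6 (A #5, B #2), 5 (A #7, B #7), 4 (A #11, B #8), 5 (A #12, B #9), 6 (A #14, B #10). The LCS DP gives dp[15][10] = 6, so this is optimal.

6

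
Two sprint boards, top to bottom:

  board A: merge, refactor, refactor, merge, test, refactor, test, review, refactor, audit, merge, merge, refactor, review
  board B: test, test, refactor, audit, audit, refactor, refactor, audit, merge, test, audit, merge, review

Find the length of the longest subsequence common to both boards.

7

Taking refactor (board A #2, board B #6) → refactor (board A #3, board B #7) → merge (board A #4, board B #9) → test (board A #7, board B #10) → audit (board A #10, board B #11) → merge (board A #12, board B #12) → review (board A #14, board B #13) gives a common subsequence of length 7. The LCS DP gives dp[14][13] = 7, so this is optimal.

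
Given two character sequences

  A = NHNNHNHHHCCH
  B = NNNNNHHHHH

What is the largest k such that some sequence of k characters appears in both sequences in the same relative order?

Let dp[i][j] be the LCS length of the first i characters of A and the first j characters of B. dp[i][j] = dp[i-1][j-1]+1 when the i-th and j-th characters match, else max(dp[i-1][j], dp[i][j-1]).
    ·  N  N  N  N  N  H  H  H  H  H
 ·  0  0  0  0  0  0  0  0  0  0  0
 N  0  1  1  1  1  1  1  1  1  1  1
 H  0  1  1  1  1  1  2  2  2  2  2
 N  0  1  2  2  2  2  2  2  2  2  2
 N  0  1  2  3  3  3  3  3  3  3  3
 H  0  1  2  3  3  3  4  4  4  4  4
 N  0  1  2  3  4  4  4  4  4  4  4
 H  0  1  2  3  4  4  5  5  5  5  5
 H  0  1  2  3  4  4  5  6  6  6  6
 H  0  1  2  3  4  4  5  6  7  7  7
 C  0  1  2  3  4  4  5  6  7  7  7
 C  0  1  2  3  4  4  5  6  7  7  7
 H  0  1  2  3  4  4  5  6  7  8  8
dp[12][10] = 8. One LCS (by backtracking along matches): NNNHHHHH.

8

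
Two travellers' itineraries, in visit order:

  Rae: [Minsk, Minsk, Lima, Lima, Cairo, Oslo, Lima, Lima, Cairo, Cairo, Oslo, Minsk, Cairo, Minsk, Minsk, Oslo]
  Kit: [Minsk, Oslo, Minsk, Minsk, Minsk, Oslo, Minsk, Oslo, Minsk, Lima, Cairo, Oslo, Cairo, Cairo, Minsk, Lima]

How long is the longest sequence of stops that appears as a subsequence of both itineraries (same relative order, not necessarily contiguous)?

One common subsequence of length 8: Minsk at Rae[1]=Kit[7], then Minsk at Rae[2]=Kit[9], then Lima at Rae[4]=Kit[10], then Cairo at Rae[5]=Kit[11], then Oslo at Rae[6]=Kit[12], then Cairo at Rae[9]=Kit[13], then Cairo at Rae[10]=Kit[14], then Minsk at Rae[12]=Kit[15]. The LCS DP gives dp[16][16] = 8, so this is optimal.

8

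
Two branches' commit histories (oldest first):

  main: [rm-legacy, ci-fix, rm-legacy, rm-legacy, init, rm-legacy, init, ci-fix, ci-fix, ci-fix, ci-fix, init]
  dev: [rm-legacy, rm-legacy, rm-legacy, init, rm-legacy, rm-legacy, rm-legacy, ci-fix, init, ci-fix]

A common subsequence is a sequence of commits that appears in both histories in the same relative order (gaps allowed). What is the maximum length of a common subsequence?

Taking rm-legacy [1,1], then rm-legacy [3,2], then rm-legacy [4,3], then init [5,4], then rm-legacy [6,7], then init [7,9], then ci-fix [11,10] gives a common subsequence of length 7. Since dp[12][10] = 7, nothing longer is possible.

7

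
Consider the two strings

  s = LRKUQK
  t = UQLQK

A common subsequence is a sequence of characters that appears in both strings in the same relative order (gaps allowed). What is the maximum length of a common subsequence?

3

Match L (s #1, t #3); then Q (s #5, t #4); then K (s #6, t #5) — 3 characters in the same relative order in both. Since dp[6][5] = 3, nothing longer is possible.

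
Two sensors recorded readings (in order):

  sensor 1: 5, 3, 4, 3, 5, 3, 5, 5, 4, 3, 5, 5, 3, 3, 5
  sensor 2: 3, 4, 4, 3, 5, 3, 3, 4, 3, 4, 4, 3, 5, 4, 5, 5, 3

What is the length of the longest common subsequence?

10

Pick 5 at sensor 1[1]=sensor 2[5]; then 3 at sensor 1[2]=sensor 2[7]; then 4 at sensor 1[3]=sensor 2[8]; then 3 at sensor 1[4]=sensor 2[9]; then 3 at sensor 1[6]=sensor 2[12]; then 5 at sensor 1[8]=sensor 2[13]; then 4 at sensor 1[9]=sensor 2[14]; then 5 at sensor 1[11]=sensor 2[15]; then 5 at sensor 1[12]=sensor 2[16]; then 3 at sensor 1[14]=sensor 2[17]; all 10 values appear in both, in order. Since dp[15][17] = 10, nothing longer is possible.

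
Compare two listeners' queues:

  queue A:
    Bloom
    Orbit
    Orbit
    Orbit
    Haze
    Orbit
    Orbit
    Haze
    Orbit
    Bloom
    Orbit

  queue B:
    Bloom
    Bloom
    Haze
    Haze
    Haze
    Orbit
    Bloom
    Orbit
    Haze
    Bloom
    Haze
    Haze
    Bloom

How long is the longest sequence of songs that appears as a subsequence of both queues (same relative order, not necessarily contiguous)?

Taking Bloom [1,2] → Orbit [2,6] → Orbit [3,8] → Haze [5,11] → Haze [8,12] → Bloom [10,13] gives a common subsequence of length 6. Since dp[11][13] = 6, nothing longer is possible.

6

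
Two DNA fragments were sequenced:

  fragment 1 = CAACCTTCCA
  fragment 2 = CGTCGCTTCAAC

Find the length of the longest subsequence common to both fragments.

7

Let dp[i][j] be the LCS length of the first i bases of fragment 1 and the first j bases of fragment 2. dp[i][j] = dp[i-1][j-1]+1 when the i-th and j-th bases match, else max(dp[i-1][j], dp[i][j-1]).
    ·  C  G  T  C  G  C  T  T  C  A  A  C
 ·  0  0  0  0  0  0  0  0  0  0  0  0  0
 C  0  1  1  1  1  1  1  1  1  1  1  1  1
 A  0  1  1  1  1  1  1  1  1  1  2  2  2
 A  0  1  1  1  1  1  1  1  1  1  2  3  3
 C  0  1  1  1  2  2  2  2  2  2  2  3  4
 C  0  1  1  1  2  2  3  3  3  3  3  3  4
 T  0  1  1  2  2  2  3  4  4  4  4  4  4
 T  0  1  1  2  2  2  3  4  5  5  5  5  5
 C  0  1  1  2  3  3  3  4  5  6  6  6  6
 C  0  1  1  2  3  3  4  4  5  6  6  6  7
 A  0  1  1  2  3  3  4  4  5  6  7  7  7
dp[10][12] = 7. One LCS (by backtracking along matches): CCCTTCC.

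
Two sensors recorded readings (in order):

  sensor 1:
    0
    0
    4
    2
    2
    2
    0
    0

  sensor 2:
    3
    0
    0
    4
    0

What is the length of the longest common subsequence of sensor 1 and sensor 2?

4

One common subsequence of length 4: 0 at sensor 1[1]=sensor 2[2], 0 at sensor 1[2]=sensor 2[3], 4 at sensor 1[3]=sensor 2[4], 0 at sensor 1[8]=sensor 2[5], and the DP table's final entry dp[8][5] is also 4, so no common subsequence is longer.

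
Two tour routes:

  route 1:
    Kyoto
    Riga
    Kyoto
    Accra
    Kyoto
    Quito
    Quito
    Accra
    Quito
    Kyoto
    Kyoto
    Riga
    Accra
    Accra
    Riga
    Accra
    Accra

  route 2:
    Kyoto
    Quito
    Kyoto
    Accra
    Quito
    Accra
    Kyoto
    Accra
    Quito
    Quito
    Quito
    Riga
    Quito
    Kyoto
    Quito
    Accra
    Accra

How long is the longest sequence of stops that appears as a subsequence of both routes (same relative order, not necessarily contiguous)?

10

Pick Kyoto at route 1[1]=route 2[1] → Kyoto at route 1[3]=route 2[3] → Accra at route 1[4]=route 2[6] → Kyoto at route 1[5]=route 2[7] → Quito at route 1[6]=route 2[10] → Quito at route 1[7]=route 2[11] → Quito at route 1[9]=route 2[13] → Kyoto at route 1[10]=route 2[14] → Accra at route 1[16]=route 2[16] → Accra at route 1[17]=route 2[17]; all 10 stops appear in both, in order, and the DP table's final entry dp[17][17] is also 10, so no common subsequence is longer.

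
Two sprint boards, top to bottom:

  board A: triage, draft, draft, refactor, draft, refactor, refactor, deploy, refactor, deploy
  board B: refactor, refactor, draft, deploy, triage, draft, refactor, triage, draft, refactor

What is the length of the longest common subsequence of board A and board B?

Taking triage at board A[1]=board B[5]; then draft at board A[3]=board B[6]; then refactor at board A[4]=board B[7]; then draft at board A[5]=board B[9]; then refactor at board A[9]=board B[10] gives a common subsequence of length 5. The LCS DP gives dp[10][10] = 5, so this is optimal.

5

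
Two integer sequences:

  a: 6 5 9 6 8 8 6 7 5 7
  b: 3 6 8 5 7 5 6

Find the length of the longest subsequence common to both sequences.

Let dp[i][j] be the LCS length of the first i values of a and the first j values of b. dp[i][j] = dp[i-1][j-1]+1 when the i-th and j-th values match, else max(dp[i-1][j], dp[i][j-1]).
    ·  3  6  8  5  7  5  6
 ·  0  0  0  0  0  0  0  0
 6  0  0  1  1  1  1  1  1
 5  0  0  1  1  2  2  2  2
 9  0  0  1  1  2  2  2  2
 6  0  0  1  1  2  2  2  3
 8  0  0  1  2  2  2  2  3
 8  0  0  1  2  2  2  2  3
 6  0  0  1  2  2  2  2  3
 7  0  0  1  2  2  3  3  3
 5  0  0  1  2  3  3  4  4
 7  0  0  1  2  3  4  4  4
dp[10][7] = 4. One LCS (by backtracking along matches): 6, 5, 7, 5.

4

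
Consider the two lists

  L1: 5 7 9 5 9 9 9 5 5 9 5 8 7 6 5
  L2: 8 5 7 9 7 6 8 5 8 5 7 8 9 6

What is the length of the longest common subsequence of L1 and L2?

7

One common subsequence of length 7: 5 at L1[1]=L2[2] → 7 at L1[2]=L2[3] → 9 at L1[3]=L2[4] → 5 at L1[4]=L2[8] → 5 at L1[8]=L2[10] → 9 at L1[10]=L2[13] → 6 at L1[14]=L2[14]. The LCS DP gives dp[15][14] = 7, so this is optimal.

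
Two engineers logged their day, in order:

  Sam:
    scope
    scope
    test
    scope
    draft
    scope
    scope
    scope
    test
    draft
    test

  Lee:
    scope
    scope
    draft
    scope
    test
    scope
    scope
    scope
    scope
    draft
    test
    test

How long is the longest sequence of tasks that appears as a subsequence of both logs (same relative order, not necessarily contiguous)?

Match scope [1,2], scope [2,4], test [3,5], scope [4,6], scope [6,7], scope [7,8], scope [8,9], test [9,11], test [11,12] — 9 tasks in the same relative order in both. Since dp[11][12] = 9, nothing longer is possible.

9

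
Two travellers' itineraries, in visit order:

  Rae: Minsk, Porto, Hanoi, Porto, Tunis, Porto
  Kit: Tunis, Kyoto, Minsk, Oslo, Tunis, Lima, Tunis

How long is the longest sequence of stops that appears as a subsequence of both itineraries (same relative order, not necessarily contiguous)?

One common subsequence of length 2: Minsk (Rae #1, Kit #3), then Tunis (Rae #5, Kit #7). Since dp[6][7] = 2, nothing longer is possible.

2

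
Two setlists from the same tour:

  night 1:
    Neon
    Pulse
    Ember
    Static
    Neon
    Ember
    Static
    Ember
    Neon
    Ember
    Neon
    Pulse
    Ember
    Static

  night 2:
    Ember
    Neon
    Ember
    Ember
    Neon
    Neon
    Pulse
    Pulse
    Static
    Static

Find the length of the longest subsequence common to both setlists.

Pick Ember at night 1[3]=night 2[1], Neon at night 1[5]=night 2[2], Ember at night 1[6]=night 2[3], Ember at night 1[8]=night 2[4], Neon at night 1[9]=night 2[5], Neon at night 1[11]=night 2[6], Pulse at night 1[12]=night 2[8], Static at night 1[14]=night 2[10]; all 8 songs appear in both, in order, and the DP table's final entry dp[14][10] is also 8, so no common subsequence is longer.

8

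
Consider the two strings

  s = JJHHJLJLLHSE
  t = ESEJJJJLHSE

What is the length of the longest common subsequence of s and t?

Let dp[i][j] be the LCS length of the first i characters of s and the first j characters of t. dp[i][j] = dp[i-1][j-1]+1 when the i-th and j-th characters match, else max(dp[i-1][j], dp[i][j-1]).
    ·  E  S  E  J  J  J  J  L  H  S  E
 ·  0  0  0  0  0  0  0  0  0  0  0  0
 J  0  0  0  0  1  1  1  1  1  1  1  1
 J  0  0  0  0  1  2  2  2  2  2  2  2
 H  0  0  0  0  1  2  2  2  2  3  3  3
 H  0  0  0  0  1  2  2  2  2  3  3  3
 J  0  0  0  0  1  2  3  3  3  3  3  3
 L  0  0  0  0  1  2  3  3  4  4  4  4
 J  0  0  0  0  1  2  3  4  4  4  4  4
 L  0  0  0  0  1  2  3  4  5  5  5  5
 L  0  0  0  0  1  2  3  4  5  5  5  5
 H  0  0  0  0  1  2  3  4  5  6  6  6
 S  0  0  1  1  1  2  3  4  5  6  7  7
 E  0  1  1  2  2  2  3  4  5  6  7  8
dp[12][11] = 8. One LCS (by backtracking along matches): JJJJLHSE.

8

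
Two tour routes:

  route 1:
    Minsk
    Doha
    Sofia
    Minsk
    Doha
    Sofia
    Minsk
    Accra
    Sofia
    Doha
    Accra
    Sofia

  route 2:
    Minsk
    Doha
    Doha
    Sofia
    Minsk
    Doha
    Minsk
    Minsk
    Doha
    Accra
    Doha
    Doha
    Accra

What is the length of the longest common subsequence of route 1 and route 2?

9

Taking Minsk (route 1 #1, route 2 #1), then Doha (route 1 #2, route 2 #3), then Sofia (route 1 #3, route 2 #4), then Minsk (route 1 #4, route 2 #5), then Doha (route 1 #5, route 2 #6), then Minsk (route 1 #7, route 2 #8), then Accra (route 1 #8, route 2 #10), then Doha (route 1 #10, route 2 #12), then Accra (route 1 #11, route 2 #13) gives a common subsequence of length 9. Since dp[12][13] = 9, nothing longer is possible.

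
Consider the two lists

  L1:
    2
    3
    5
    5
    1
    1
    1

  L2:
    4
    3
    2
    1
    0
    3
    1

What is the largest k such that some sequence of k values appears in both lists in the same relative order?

3

Pick 2 (L1 #1, L2 #3), 3 (L1 #2, L2 #6), 1 (L1 #7, L2 #7); all 3 values appear in both, in order. Since dp[7][7] = 3, nothing longer is possible.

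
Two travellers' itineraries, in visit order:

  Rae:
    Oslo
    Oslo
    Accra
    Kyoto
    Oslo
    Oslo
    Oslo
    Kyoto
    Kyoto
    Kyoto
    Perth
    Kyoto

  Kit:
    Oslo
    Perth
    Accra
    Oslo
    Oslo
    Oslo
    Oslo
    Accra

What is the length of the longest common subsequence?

Pick Oslo (Rae #1, Kit #1) → Oslo (Rae #2, Kit #4) → Oslo (Rae #5, Kit #5) → Oslo (Rae #6, Kit #6) → Oslo (Rae #7, Kit #7); all 5 stops appear in both, in order. dp[12][8] = 5 confirms this is the maximum.

5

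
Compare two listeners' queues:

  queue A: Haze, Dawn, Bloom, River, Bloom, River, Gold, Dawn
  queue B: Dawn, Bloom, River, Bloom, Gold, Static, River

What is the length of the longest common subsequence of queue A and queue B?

5

One common subsequence of length 5: Dawn [2,1], Bloom [3,2], River [4,3], Bloom [5,4], River [6,7], and the DP table's final entry dp[8][7] is also 5, so no common subsequence is longer.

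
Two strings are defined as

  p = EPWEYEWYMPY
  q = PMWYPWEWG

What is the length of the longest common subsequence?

One common subsequence of length 5: P at p[2]=q[1]; then W at p[3]=q[3]; then Y at p[5]=q[4]; then E at p[6]=q[7]; then W at p[7]=q[8]. dp[11][9] = 5 confirms this is the maximum.

5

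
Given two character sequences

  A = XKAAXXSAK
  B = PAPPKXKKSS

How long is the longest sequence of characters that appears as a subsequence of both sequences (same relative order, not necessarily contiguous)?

Taking X [1,6], K [2,8], S [7,10] gives a common subsequence of length 3. Since dp[9][10] = 3, nothing longer is possible.

3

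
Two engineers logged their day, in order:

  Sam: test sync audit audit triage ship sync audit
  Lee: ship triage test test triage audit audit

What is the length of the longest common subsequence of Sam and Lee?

3

Taking test (Sam #1, Lee #4); then audit (Sam #4, Lee #6); then audit (Sam #8, Lee #7) gives a common subsequence of length 3. Since dp[8][7] = 3, nothing longer is possible.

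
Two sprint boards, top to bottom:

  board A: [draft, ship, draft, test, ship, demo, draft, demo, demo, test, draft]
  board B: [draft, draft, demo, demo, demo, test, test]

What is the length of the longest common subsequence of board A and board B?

Match draft at board A[1]=board B[1] → draft at board A[3]=board B[2] → demo at board A[6]=board B[3] → demo at board A[8]=board B[4] → demo at board A[9]=board B[5] → test at board A[10]=board B[7] — 6 tasks in the same relative order in both. dp[11][7] = 6 confirms this is the maximum.

6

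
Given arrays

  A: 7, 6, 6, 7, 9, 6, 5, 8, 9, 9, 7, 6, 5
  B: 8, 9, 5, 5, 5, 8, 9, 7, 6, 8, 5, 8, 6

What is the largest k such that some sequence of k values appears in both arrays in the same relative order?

7

One common subsequence of length 7: 9 (A #5, B #2), then 5 (A #7, B #5), then 8 (A #8, B #6), then 9 (A #10, B #7), then 7 (A #11, B #8), then 6 (A #12, B #9), then 5 (A #13, B #11). Since dp[13][13] = 7, nothing longer is possible.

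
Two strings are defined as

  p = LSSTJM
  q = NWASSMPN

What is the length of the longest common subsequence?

3

Let dp[i][j] be the LCS length of the first i characters of p and the first j characters of q. dp[i][j] = dp[i-1][j-1]+1 when the i-th and j-th characters match, else max(dp[i-1][j], dp[i][j-1]).
    ·  N  W  A  S  S  M  P  N
 ·  0  0  0  0  0  0  0  0  0
 L  0  0  0  0  0  0  0  0  0
 S  0  0  0  0  1  1  1  1  1
 S  0  0  0  0  1  2  2  2  2
 T  0  0  0  0  1  2  2  2  2
 J  0  0  0  0  1  2  2  2  2
 M  0  0  0  0  1  2  3  3  3
dp[6][8] = 3. One LCS (by backtracking along matches): SSM.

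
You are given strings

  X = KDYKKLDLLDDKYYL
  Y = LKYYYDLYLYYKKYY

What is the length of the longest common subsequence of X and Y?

Taking K (X #1, Y #2), Y (X #3, Y #5), D (X #7, Y #6), L (X #8, Y #7), L (X #9, Y #9), K (X #12, Y #13), Y (X #13, Y #14), Y (X #14, Y #15) gives a common subsequence of length 8. The LCS DP gives dp[15][15] = 8, so this is optimal.

8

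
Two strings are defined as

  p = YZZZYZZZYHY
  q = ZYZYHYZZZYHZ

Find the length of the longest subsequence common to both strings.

Pick Y at p[1]=q[2]; then Z at p[2]=q[3]; then Y at p[5]=q[6]; then Z at p[6]=q[7]; then Z at p[7]=q[8]; then Z at p[8]=q[9]; then Y at p[9]=q[10]; then H at p[10]=q[11]; all 8 characters appear in both, in order. The LCS DP gives dp[11][12] = 8, so this is optimal.

8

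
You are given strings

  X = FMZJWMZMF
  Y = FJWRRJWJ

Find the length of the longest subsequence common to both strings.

3

Let dp[i][j] be the LCS length of the first i characters of X and the first j characters of Y. dp[i][j] = dp[i-1][j-1]+1 when the i-th and j-th characters match, else max(dp[i-1][j], dp[i][j-1]).
    ·  F  J  W  R  R  J  W  J
 ·  0  0  0  0  0  0  0  0  0
 F  0  1  1  1  1  1  1  1  1
 M  0  1  1  1  1  1  1  1  1
 Z  0  1  1  1  1  1  1  1  1
 J  0  1  2  2  2  2  2  2  2
 W  0  1  2  3  3  3  3  3  3
 M  0  1  2  3  3  3  3  3  3
 Z  0  1  2  3  3  3  3  3  3
 M  0  1  2  3  3  3  3  3  3
 F  0  1  2  3  3  3  3  3  3
dp[9][8] = 3. One LCS (by backtracking along matches): FJW.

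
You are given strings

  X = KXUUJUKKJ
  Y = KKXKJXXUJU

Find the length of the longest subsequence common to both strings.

5

Let dp[i][j] be the LCS length of the first i characters of X and the first j characters of Y. dp[i][j] = dp[i-1][j-1]+1 when the i-th and j-th characters match, else max(dp[i-1][j], dp[i][j-1]).
    ·  K  K  X  K  J  X  X  U  J  U
 ·  0  0  0  0  0  0  0  0  0  0  0
 K  0  1  1  1  1  1  1  1  1  1  1
 X  0  1  1  2  2  2  2  2  2  2  2
 U  0  1  1  2  2  2  2  2  3  3  3
 U  0  1  1  2  2  2  2  2  3  3  4
 J  0  1  1  2  2  3  3  3  3  4  4
 U  0  1  1  2  2  3  3  3  4  4  5
 K  0  1  2  2  3  3  3  3  4  4  5
 K  0  1  2  2  3  3  3  3  4  4  5
 J  0  1  2  2  3  4  4  4  4  5  5
dp[9][10] = 5. One LCS (by backtracking along matches): KXUJU.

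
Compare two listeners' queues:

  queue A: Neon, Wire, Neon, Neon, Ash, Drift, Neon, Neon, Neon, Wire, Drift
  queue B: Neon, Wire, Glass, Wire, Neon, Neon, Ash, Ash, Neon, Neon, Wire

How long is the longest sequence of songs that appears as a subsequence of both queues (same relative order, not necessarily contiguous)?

8

One common subsequence of length 8: Neon [1,1] → Wire [2,4] → Neon [3,5] → Neon [4,6] → Ash [5,8] → Neon [8,9] → Neon [9,10] → Wire [10,11]. dp[11][11] = 8 confirms this is the maximum.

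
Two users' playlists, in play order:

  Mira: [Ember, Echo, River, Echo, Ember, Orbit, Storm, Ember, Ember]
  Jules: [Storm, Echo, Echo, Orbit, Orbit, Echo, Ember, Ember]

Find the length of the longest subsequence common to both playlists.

5

Match Echo [2,2] → Echo [4,3] → Orbit [6,5] → Ember [8,7] → Ember [9,8] — 5 songs in the same relative order in both. Since dp[9][8] = 5, nothing longer is possible.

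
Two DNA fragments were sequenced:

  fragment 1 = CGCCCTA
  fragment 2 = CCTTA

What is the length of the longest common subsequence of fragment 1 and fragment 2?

Let dp[i][j] be the LCS length of the first i bases of fragment 1 and the first j bases of fragment 2. dp[i][j] = dp[i-1][j-1]+1 when the i-th and j-th bases match, else max(dp[i-1][j], dp[i][j-1]).
    ·  C  C  T  T  A
 ·  0  0  0  0  0  0
 C  0  1  1  1  1  1
 G  0  1  1  1  1  1
 C  0  1  2  2  2  2
 C  0  1  2  2  2  2
 C  0  1  2  2  2  2
 T  0  1  2  3  3  3
 A  0  1  2  3  3  4
dp[7][5] = 4. One LCS (by backtracking along matches): CCTA.

4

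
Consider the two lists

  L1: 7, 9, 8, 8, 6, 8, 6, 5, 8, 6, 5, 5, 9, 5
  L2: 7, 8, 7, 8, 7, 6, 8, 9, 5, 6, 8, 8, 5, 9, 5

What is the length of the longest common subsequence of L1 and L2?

10

Pick 7 (L1 #1, L2 #1), 8 (L1 #3, L2 #2), 8 (L1 #4, L2 #4), 6 (L1 #5, L2 #6), 8 (L1 #6, L2 #7), 6 (L1 #7, L2 #10), 8 (L1 #9, L2 #12), 5 (L1 #12, L2 #13), 9 (L1 #13, L2 #14), 5 (L1 #14, L2 #15); all 10 values appear in both, in order. Since dp[14][15] = 10, nothing longer is possible.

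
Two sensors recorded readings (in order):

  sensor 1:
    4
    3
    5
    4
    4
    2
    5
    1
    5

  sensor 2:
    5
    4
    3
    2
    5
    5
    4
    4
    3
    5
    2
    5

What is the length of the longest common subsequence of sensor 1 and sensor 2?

Match 4 at sensor 1[1]=sensor 2[2]; then 3 at sensor 1[2]=sensor 2[3]; then 5 at sensor 1[3]=sensor 2[6]; then 4 at sensor 1[4]=sensor 2[7]; then 4 at sensor 1[5]=sensor 2[8]; then 2 at sensor 1[6]=sensor 2[11]; then 5 at sensor 1[9]=sensor 2[12] — 7 values in the same relative order in both. dp[9][12] = 7 confirms this is the maximum.

7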